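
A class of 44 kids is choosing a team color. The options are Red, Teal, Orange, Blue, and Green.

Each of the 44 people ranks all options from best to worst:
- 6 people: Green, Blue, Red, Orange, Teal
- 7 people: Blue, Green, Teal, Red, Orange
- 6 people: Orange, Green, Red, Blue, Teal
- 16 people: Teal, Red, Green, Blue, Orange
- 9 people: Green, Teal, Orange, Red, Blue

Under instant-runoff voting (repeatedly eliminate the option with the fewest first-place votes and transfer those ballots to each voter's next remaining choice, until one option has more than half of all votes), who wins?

Round 1: Red 0, Teal 16, Orange 6, Blue 7, Green 15. Red eliminated.
Round 2: Teal 16, Orange 6, Blue 7, Green 15. Orange eliminated.
Round 3: Teal 16, Blue 7, Green 21. Blue eliminated.
Round 4: Teal 16, Green 28. Green has a majority (≥23).

Green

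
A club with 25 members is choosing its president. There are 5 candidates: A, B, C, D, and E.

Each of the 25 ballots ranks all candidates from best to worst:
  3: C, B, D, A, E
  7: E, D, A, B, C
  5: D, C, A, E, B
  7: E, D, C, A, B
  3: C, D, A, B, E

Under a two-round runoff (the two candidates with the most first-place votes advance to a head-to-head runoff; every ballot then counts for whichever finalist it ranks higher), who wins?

E

Round 1 first-place votes: A 0, B 0, C 6, D 5, E 14. E and C advance.
Runoff: E is ranked above C on 14 ballots, C above E on 11.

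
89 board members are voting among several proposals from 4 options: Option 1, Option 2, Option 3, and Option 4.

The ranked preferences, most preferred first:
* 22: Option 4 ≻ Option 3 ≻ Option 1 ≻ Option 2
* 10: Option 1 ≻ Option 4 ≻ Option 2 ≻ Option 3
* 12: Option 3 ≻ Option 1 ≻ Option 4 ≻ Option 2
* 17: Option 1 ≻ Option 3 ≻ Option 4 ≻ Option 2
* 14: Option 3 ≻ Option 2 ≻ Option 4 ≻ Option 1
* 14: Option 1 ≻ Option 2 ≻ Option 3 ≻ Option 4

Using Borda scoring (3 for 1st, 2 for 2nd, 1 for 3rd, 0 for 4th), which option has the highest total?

Option 1: 22×1 + 10×3 + 12×2 + 17×3 + 14×0 + 14×3 = 169
Option 2: 22×0 + 10×1 + 12×0 + 17×0 + 14×2 + 14×2 = 66
Option 3: 22×2 + 10×0 + 12×3 + 17×2 + 14×3 + 14×1 = 170
Option 4: 22×3 + 10×2 + 12×1 + 17×1 + 14×1 + 14×0 = 129

Option 3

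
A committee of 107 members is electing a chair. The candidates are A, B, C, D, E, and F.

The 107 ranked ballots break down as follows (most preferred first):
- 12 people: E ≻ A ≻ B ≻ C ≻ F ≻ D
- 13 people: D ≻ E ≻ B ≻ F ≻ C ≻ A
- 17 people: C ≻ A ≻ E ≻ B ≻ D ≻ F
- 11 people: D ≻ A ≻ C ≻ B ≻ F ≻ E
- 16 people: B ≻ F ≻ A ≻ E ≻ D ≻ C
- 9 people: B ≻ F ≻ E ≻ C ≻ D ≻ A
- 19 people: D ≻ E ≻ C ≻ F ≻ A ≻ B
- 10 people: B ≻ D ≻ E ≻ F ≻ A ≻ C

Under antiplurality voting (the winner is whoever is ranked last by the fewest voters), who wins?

E

Last-place votes: A 22, B 19, C 26, D 12, E 11, F 17.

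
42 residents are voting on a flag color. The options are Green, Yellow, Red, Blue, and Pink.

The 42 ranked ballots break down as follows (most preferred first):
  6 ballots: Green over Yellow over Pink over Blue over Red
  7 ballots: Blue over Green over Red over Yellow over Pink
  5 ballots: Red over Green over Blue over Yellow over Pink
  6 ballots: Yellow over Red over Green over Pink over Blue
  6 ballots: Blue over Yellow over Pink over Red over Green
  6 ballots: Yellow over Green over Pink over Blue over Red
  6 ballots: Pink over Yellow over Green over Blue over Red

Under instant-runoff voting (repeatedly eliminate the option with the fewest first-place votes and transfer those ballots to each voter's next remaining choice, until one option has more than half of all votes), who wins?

Yellow

Round 1: Green 6, Yellow 12, Red 5, Blue 13, Pink 6. Red eliminated.
Round 2: Green 11, Yellow 12, Blue 13, Pink 6. Pink eliminated.
Round 3: Green 11, Yellow 18, Blue 13. Green eliminated.
Round 4: Yellow 24, Blue 18. Yellow has a majority (≥22).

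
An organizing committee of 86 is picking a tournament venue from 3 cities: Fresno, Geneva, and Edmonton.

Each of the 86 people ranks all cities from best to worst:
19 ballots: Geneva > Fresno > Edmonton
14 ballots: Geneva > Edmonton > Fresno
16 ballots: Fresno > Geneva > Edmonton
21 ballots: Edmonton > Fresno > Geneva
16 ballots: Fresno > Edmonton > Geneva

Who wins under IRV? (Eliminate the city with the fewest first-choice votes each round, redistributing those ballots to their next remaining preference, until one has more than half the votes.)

Fresno

Round 1: Fresno 32, Geneva 33, Edmonton 21. Edmonton eliminated.
Round 2: Fresno 53, Geneva 33. Fresno has a majority (≥44).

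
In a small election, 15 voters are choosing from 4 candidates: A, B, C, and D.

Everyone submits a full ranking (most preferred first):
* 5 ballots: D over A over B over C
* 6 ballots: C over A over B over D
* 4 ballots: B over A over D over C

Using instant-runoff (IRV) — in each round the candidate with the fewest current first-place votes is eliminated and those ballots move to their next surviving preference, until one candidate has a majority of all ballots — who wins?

Round 1: A 0, B 4, C 6, D 5. A eliminated.
Round 2: B 4, C 6, D 5. B eliminated.
Round 3: C 6, D 9. D has a majority (≥8).

D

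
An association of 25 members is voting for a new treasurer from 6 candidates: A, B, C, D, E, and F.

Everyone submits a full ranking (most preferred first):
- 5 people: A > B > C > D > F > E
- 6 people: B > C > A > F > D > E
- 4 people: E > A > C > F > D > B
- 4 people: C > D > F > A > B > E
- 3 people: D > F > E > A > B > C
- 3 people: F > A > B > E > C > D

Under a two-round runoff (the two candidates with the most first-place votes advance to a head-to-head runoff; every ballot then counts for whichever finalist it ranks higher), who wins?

A

Round 1 first-place votes: A 5, B 6, C 4, D 3, E 4, F 3. B and A advance.
Runoff: B is ranked above A on 6 ballots, A above B on 19.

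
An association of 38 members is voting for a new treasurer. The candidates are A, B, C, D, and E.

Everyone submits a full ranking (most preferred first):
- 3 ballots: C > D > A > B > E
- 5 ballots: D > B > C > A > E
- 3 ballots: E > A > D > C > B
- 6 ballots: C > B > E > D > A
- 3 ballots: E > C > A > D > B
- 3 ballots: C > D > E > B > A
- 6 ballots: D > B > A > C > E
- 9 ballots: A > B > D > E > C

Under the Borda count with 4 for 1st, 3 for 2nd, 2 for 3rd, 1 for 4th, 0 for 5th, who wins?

A: 3×2 + 5×1 + 3×3 + 6×0 + 3×2 + 3×0 + 6×2 + 9×4 = 74
B: 3×1 + 5×3 + 3×0 + 6×3 + 3×0 + 3×1 + 6×3 + 9×3 = 84
C: 3×4 + 5×2 + 3×1 + 6×4 + 3×3 + 3×4 + 6×1 + 9×0 = 76
D: 3×3 + 5×4 + 3×2 + 6×1 + 3×1 + 3×3 + 6×4 + 9×2 = 95
E: 3×0 + 5×0 + 3×4 + 6×2 + 3×4 + 3×2 + 6×0 + 9×1 = 51

D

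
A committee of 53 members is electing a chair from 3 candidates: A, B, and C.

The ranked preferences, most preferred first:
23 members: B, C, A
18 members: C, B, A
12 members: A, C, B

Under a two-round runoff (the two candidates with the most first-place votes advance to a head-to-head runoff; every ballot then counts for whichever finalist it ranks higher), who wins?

C

Round 1 first-place votes: A 12, B 23, C 18. B and C advance.
Runoff: B is ranked above C on 23 ballots, C above B on 30.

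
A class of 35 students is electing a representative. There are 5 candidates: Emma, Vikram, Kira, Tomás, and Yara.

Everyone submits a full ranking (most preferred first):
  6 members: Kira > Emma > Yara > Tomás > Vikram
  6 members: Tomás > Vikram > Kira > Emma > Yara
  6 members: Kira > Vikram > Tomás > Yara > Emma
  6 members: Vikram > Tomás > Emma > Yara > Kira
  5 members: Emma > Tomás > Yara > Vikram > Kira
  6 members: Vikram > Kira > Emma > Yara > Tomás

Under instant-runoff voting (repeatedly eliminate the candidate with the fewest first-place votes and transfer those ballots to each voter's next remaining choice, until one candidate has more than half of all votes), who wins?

Vikram

Round 1: Emma 5, Vikram 12, Kira 12, Tomás 6, Yara 0. Yara eliminated.
Round 2: Emma 5, Vikram 12, Kira 12, Tomás 6. Emma eliminated.
Round 3: Vikram 12, Kira 12, Tomás 11. Tomás eliminated.
Round 4: Vikram 23, Kira 12. Vikram has a majority (≥18).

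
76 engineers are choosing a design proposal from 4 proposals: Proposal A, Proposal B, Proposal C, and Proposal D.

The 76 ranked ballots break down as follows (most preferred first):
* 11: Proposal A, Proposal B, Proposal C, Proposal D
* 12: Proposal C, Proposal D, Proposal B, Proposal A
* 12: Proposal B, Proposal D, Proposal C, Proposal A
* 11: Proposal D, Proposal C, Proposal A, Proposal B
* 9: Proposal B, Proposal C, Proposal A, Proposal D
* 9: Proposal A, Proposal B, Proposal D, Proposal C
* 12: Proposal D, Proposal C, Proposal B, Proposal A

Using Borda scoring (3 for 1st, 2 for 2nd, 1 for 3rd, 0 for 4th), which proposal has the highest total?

Proposal B

Proposal A: 11×3 + 12×0 + 12×0 + 11×1 + 9×1 + 9×3 + 12×0 = 80
Proposal B: 11×2 + 12×1 + 12×3 + 11×0 + 9×3 + 9×2 + 12×1 = 127
Proposal C: 11×1 + 12×3 + 12×1 + 11×2 + 9×2 + 9×0 + 12×2 = 123
Proposal D: 11×0 + 12×2 + 12×2 + 11×3 + 9×0 + 9×1 + 12×3 = 126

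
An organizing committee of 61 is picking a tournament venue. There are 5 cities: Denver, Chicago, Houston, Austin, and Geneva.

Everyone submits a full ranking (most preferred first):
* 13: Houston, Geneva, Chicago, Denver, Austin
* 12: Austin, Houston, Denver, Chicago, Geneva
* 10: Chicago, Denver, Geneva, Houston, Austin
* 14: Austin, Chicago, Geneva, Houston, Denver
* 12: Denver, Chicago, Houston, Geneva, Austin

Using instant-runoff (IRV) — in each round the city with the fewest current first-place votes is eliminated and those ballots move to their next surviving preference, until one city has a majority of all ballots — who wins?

Denver

Round 1: Denver 12, Chicago 10, Houston 13, Austin 26, Geneva 0. Geneva eliminated.
Round 2: Denver 12, Chicago 10, Houston 13, Austin 26. Chicago eliminated.
Round 3: Denver 22, Houston 13, Austin 26. Houston eliminated.
Round 4: Denver 35, Austin 26. Denver has a majority (≥31).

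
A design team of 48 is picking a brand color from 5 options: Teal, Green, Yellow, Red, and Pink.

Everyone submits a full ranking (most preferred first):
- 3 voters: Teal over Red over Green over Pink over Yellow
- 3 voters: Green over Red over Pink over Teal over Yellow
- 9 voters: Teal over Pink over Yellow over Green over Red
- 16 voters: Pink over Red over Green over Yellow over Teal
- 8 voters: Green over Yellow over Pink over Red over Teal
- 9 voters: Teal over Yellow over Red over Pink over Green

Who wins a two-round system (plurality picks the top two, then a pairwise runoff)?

Round 1 first-place votes: Teal 21, Green 11, Yellow 0, Red 0, Pink 16. Teal and Pink advance.
Runoff: Teal is ranked above Pink on 21 ballots, Pink above Teal on 27.

Pink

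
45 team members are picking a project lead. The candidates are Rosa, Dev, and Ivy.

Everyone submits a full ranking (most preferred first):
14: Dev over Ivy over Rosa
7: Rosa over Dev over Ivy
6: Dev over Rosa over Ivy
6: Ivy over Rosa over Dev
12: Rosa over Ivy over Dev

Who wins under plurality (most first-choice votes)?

Dev

First-place votes: Rosa 19, Dev 20, Ivy 6.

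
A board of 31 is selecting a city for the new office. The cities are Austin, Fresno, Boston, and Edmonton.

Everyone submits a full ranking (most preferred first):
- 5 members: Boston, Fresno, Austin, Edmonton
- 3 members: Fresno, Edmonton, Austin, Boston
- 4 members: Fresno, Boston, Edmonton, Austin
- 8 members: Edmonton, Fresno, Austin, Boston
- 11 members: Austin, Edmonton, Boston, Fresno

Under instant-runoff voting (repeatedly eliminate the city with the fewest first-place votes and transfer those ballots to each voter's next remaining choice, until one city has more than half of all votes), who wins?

Round 1: Austin 11, Fresno 7, Boston 5, Edmonton 8. Boston eliminated.
Round 2: Austin 11, Fresno 12, Edmonton 8. Edmonton eliminated.
Round 3: Austin 11, Fresno 20. Fresno has a majority (≥16).

Fresno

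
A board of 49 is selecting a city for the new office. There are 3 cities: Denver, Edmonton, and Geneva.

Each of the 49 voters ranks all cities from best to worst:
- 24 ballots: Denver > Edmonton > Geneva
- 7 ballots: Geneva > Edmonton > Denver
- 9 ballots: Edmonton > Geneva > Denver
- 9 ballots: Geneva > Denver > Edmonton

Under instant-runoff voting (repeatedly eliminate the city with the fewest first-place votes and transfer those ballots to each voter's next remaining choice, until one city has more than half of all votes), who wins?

Geneva

Round 1: Denver 24, Edmonton 9, Geneva 16. Edmonton eliminated.
Round 2: Denver 24, Geneva 25. Geneva has a majority (≥25).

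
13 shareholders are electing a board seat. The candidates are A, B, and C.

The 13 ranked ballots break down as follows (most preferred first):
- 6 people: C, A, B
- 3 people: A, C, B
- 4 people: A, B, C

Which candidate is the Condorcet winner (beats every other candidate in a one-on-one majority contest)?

A

A vs B: 13–0
A vs C: 7–6
A beats every other candidate.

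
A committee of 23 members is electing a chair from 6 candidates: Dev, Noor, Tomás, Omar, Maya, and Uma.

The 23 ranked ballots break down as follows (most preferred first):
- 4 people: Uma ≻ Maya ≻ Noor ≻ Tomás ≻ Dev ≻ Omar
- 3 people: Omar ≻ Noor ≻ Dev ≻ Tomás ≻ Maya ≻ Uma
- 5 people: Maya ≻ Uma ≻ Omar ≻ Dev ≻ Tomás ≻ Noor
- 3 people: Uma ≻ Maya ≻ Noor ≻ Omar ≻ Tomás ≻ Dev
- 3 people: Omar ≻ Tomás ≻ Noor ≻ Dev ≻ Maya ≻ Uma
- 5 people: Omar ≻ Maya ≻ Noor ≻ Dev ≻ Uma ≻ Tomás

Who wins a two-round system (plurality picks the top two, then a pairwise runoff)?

Round 1 first-place votes: Dev 0, Noor 0, Tomás 0, Omar 11, Maya 5, Uma 7. Omar and Uma advance.
Runoff: Omar is ranked above Uma on 11 ballots, Uma above Omar on 12.

Uma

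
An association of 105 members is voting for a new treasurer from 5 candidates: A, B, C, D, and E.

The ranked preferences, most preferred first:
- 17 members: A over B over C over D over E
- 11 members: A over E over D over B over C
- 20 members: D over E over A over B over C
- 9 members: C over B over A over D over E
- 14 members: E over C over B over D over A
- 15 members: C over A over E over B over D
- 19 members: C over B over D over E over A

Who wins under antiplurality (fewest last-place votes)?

Last-place votes: A 33, B 0, C 31, D 15, E 26.

B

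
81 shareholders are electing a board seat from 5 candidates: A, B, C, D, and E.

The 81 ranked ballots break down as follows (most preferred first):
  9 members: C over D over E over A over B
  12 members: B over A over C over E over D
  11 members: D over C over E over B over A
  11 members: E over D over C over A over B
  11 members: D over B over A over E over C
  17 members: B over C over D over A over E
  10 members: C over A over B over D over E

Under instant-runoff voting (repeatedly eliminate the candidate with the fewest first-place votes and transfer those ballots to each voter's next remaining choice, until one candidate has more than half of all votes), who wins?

D

Round 1: A 0, B 29, C 19, D 22, E 11. A eliminated.
Round 2: B 29, C 19, D 22, E 11. E eliminated.
Round 3: B 29, C 19, D 33. C eliminated.
Round 4: B 39, D 42. D has a majority (≥41).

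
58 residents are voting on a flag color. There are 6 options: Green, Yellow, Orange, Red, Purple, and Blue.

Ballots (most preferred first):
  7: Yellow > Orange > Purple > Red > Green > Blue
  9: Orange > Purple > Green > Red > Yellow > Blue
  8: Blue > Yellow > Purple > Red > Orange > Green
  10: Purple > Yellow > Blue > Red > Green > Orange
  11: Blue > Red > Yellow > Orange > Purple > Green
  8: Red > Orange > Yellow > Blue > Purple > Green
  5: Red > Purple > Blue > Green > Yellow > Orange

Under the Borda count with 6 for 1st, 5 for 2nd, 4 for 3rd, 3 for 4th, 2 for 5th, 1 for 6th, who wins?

Yellow

Green: 7×2 + 9×4 + 8×1 + 10×2 + 11×1 + 8×1 + 5×3 = 112
Yellow: 7×6 + 9×2 + 8×5 + 10×5 + 11×4 + 8×4 + 5×2 = 236
Orange: 7×5 + 9×6 + 8×2 + 10×1 + 11×3 + 8×5 + 5×1 = 193
Red: 7×3 + 9×3 + 8×3 + 10×3 + 11×5 + 8×6 + 5×6 = 235
Purple: 7×4 + 9×5 + 8×4 + 10×6 + 11×2 + 8×2 + 5×5 = 228
Blue: 7×1 + 9×1 + 8×6 + 10×4 + 11×6 + 8×3 + 5×4 = 214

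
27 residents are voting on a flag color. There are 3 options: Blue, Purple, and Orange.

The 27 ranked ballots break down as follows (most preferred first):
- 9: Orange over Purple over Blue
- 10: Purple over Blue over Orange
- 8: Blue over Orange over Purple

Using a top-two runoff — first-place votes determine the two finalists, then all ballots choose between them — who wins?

Round 1 first-place votes: Blue 8, Purple 10, Orange 9. Purple and Orange advance.
Runoff: Purple is ranked above Orange on 10 ballots, Orange above Purple on 17.

Orange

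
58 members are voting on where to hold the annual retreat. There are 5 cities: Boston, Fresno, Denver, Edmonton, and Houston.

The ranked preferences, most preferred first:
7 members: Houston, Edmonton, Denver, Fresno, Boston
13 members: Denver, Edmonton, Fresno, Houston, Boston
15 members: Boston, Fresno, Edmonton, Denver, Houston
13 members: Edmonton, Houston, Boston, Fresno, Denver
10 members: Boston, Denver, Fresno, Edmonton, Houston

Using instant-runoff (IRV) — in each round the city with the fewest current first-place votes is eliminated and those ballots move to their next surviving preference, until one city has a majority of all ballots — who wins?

Edmonton

Round 1: Boston 25, Fresno 0, Denver 13, Edmonton 13, Houston 7. Fresno eliminated.
Round 2: Boston 25, Denver 13, Edmonton 13, Houston 7. Houston eliminated.
Round 3: Boston 25, Denver 13, Edmonton 20. Denver eliminated.
Round 4: Boston 25, Edmonton 33. Edmonton has a majority (≥30).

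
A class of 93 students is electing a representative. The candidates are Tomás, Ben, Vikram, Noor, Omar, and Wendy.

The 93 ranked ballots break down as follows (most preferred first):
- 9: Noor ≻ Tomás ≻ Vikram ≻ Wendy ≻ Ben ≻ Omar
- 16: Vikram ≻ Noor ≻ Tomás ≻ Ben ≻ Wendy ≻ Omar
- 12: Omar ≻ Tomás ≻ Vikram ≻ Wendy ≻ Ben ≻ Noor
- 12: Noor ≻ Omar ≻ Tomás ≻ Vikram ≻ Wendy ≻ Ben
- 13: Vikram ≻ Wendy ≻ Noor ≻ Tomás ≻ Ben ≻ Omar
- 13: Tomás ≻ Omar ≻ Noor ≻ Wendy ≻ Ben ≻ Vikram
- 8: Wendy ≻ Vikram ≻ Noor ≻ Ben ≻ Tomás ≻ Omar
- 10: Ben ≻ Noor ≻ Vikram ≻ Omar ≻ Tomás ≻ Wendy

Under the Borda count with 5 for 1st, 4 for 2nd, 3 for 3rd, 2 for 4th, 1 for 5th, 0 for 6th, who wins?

Tomás: 9×4 + 16×3 + 12×4 + 12×3 + 13×2 + 13×5 + 8×1 + 10×1 = 277
Ben: 9×1 + 16×2 + 12×1 + 12×0 + 13×1 + 13×1 + 8×2 + 10×5 = 145
Vikram: 9×3 + 16×5 + 12×3 + 12×2 + 13×5 + 13×0 + 8×4 + 10×3 = 294
Noor: 9×5 + 16×4 + 12×0 + 12×5 + 13×3 + 13×3 + 8×3 + 10×4 = 311
Omar: 9×0 + 16×0 + 12×5 + 12×4 + 13×0 + 13×4 + 8×0 + 10×2 = 180
Wendy: 9×2 + 16×1 + 12×2 + 12×1 + 13×4 + 13×2 + 8×5 + 10×0 = 188

Noor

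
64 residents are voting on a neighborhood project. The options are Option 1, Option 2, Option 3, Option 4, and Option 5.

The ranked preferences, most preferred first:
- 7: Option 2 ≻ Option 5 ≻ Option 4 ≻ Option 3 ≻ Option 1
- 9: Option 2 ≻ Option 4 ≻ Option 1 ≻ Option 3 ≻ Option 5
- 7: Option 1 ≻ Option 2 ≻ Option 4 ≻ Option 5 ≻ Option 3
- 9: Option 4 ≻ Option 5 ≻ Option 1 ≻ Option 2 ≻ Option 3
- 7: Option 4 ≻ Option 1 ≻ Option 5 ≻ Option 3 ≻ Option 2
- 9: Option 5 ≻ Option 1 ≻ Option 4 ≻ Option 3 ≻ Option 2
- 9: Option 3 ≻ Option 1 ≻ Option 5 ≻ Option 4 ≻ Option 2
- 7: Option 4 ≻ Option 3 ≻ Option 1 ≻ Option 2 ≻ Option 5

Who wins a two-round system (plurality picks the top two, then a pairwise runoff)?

Option 4

Round 1 first-place votes: Option 1 7, Option 2 16, Option 3 9, Option 4 23, Option 5 9. Option 4 and Option 2 advance.
Runoff: Option 4 is ranked above Option 2 on 41 ballots, Option 2 above Option 4 on 23.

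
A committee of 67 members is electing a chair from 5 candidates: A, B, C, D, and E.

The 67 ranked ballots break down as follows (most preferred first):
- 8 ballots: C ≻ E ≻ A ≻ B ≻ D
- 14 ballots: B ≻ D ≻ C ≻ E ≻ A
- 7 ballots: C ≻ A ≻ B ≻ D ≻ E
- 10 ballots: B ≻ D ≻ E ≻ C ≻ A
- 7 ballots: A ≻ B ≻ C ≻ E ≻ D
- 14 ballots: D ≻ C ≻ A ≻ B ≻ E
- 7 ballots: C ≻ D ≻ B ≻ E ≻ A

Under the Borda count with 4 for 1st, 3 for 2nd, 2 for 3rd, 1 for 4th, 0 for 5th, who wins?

A: 8×2 + 14×0 + 7×3 + 10×0 + 7×4 + 14×2 + 7×0 = 93
B: 8×1 + 14×4 + 7×2 + 10×4 + 7×3 + 14×1 + 7×2 = 167
C: 8×4 + 14×2 + 7×4 + 10×1 + 7×2 + 14×3 + 7×4 = 182
D: 8×0 + 14×3 + 7×1 + 10×3 + 7×0 + 14×4 + 7×3 = 156
E: 8×3 + 14×1 + 7×0 + 10×2 + 7×1 + 14×0 + 7×1 = 72

C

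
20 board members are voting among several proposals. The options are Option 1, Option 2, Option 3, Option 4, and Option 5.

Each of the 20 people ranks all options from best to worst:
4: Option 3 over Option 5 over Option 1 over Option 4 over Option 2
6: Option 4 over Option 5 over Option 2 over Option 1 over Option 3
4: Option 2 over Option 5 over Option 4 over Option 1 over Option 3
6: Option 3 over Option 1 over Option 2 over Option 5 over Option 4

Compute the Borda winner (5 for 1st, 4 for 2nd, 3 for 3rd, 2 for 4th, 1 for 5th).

Option 1: 4×3 + 6×2 + 4×2 + 6×4 = 56
Option 2: 4×1 + 6×3 + 4×5 + 6×3 = 60
Option 3: 4×5 + 6×1 + 4×1 + 6×5 = 60
Option 4: 4×2 + 6×5 + 4×3 + 6×1 = 56
Option 5: 4×4 + 6×4 + 4×4 + 6×2 = 68

Option 5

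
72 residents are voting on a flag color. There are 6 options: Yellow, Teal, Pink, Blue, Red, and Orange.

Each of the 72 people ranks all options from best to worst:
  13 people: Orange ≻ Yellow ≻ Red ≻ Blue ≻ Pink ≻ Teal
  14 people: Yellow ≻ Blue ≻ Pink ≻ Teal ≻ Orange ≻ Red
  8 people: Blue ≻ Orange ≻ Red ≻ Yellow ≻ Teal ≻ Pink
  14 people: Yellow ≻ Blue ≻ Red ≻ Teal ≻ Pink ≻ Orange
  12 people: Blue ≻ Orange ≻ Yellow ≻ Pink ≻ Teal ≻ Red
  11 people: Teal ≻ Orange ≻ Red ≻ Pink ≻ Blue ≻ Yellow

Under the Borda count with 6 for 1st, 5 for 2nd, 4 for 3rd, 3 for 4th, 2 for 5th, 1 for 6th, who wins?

Yellow: 13×5 + 14×6 + 8×3 + 14×6 + 12×4 + 11×1 = 316
Teal: 13×1 + 14×3 + 8×2 + 14×3 + 12×2 + 11×6 = 203
Pink: 13×2 + 14×4 + 8×1 + 14×2 + 12×3 + 11×3 = 187
Blue: 13×3 + 14×5 + 8×6 + 14×5 + 12×6 + 11×2 = 321
Red: 13×4 + 14×1 + 8×4 + 14×4 + 12×1 + 11×4 = 210
Orange: 13×6 + 14×2 + 8×5 + 14×1 + 12×5 + 11×5 = 275

Blue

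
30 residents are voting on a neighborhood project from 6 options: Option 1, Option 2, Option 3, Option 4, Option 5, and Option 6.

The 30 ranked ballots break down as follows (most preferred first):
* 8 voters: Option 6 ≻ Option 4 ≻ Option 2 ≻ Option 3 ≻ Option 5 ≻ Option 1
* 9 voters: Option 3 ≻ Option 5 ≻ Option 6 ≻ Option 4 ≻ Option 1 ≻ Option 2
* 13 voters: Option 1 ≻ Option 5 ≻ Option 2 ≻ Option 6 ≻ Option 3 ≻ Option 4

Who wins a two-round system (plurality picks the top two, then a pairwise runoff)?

Option 3

Round 1 first-place votes: Option 1 13, Option 2 0, Option 3 9, Option 4 0, Option 5 0, Option 6 8. Option 1 and Option 3 advance.
Runoff: Option 1 is ranked above Option 3 on 13 ballots, Option 3 above Option 1 on 17.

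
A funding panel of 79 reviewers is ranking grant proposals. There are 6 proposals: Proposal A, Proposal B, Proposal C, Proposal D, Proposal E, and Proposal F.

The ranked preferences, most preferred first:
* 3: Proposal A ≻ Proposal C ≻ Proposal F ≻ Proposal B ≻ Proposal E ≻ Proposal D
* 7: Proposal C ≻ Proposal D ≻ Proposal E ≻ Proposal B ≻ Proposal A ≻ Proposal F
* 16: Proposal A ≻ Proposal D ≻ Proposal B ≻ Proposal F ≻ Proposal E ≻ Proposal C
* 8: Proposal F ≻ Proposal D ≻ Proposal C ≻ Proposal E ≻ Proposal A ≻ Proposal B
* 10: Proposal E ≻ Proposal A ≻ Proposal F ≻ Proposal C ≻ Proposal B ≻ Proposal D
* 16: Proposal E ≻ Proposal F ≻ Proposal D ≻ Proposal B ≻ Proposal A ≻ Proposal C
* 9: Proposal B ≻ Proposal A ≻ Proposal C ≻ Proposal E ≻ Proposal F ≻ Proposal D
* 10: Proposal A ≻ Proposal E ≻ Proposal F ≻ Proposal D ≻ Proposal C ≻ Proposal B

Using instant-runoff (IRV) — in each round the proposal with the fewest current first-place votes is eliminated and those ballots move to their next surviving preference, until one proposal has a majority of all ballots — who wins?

Proposal E

Round 1: Proposal A 29, Proposal B 9, Proposal C 7, Proposal D 0, Proposal E 26, Proposal F 8. Proposal D eliminated.
Round 2: Proposal A 29, Proposal B 9, Proposal C 7, Proposal E 26, Proposal F 8. Proposal C eliminated.
Round 3: Proposal A 29, Proposal B 9, Proposal E 33, Proposal F 8. Proposal F eliminated.
Round 4: Proposal A 29, Proposal B 9, Proposal E 41. Proposal E has a majority (≥40).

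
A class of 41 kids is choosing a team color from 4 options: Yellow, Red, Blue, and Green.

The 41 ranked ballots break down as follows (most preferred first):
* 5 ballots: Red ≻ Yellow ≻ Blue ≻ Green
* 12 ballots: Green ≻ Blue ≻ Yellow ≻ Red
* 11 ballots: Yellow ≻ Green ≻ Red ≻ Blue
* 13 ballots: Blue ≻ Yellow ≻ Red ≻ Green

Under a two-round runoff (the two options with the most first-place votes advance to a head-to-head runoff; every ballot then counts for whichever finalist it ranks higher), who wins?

Green

Round 1 first-place votes: Yellow 11, Red 5, Blue 13, Green 12. Blue and Green advance.
Runoff: Blue is ranked above Green on 18 ballots, Green above Blue on 23.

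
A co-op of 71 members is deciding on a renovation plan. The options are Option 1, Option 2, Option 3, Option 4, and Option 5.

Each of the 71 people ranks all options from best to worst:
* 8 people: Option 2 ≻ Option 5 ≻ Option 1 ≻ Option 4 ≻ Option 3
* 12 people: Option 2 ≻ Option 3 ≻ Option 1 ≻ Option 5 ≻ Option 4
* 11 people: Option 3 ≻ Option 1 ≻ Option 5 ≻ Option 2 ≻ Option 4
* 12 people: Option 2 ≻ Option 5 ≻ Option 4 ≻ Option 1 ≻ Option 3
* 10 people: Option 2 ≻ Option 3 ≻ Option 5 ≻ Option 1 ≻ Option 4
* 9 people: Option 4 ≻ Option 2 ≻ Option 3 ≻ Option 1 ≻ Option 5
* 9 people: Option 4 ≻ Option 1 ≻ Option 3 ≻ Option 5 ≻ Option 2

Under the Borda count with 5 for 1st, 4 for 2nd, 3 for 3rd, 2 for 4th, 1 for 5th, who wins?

Option 2

Option 1: 8×3 + 12×3 + 11×4 + 12×2 + 10×2 + 9×2 + 9×4 = 202
Option 2: 8×5 + 12×5 + 11×2 + 12×5 + 10×5 + 9×4 + 9×1 = 277
Option 3: 8×1 + 12×4 + 11×5 + 12×1 + 10×4 + 9×3 + 9×3 = 217
Option 4: 8×2 + 12×1 + 11×1 + 12×3 + 10×1 + 9×5 + 9×5 = 175
Option 5: 8×4 + 12×2 + 11×3 + 12×4 + 10×3 + 9×1 + 9×2 = 194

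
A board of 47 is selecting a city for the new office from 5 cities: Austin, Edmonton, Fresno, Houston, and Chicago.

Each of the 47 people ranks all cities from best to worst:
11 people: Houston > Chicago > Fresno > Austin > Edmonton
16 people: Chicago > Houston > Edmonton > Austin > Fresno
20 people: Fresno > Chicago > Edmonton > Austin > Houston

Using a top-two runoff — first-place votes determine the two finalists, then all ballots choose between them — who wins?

Round 1 first-place votes: Austin 0, Edmonton 0, Fresno 20, Houston 11, Chicago 16. Fresno and Chicago advance.
Runoff: Fresno is ranked above Chicago on 20 ballots, Chicago above Fresno on 27.

Chicago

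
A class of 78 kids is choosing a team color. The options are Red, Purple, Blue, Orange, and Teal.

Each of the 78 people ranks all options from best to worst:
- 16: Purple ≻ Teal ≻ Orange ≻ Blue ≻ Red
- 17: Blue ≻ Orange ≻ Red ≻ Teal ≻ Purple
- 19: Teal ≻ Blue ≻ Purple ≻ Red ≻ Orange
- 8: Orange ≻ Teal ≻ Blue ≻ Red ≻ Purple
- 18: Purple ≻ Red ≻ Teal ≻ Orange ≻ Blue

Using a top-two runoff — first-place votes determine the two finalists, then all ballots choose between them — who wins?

Round 1 first-place votes: Red 0, Purple 34, Blue 17, Orange 8, Teal 19. Purple and Teal advance.
Runoff: Purple is ranked above Teal on 34 ballots, Teal above Purple on 44.

Teal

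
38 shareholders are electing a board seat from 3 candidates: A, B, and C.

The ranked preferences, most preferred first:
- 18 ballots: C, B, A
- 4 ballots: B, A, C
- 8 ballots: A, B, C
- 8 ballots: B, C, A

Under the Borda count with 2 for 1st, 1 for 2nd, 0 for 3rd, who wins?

B

A: 18×0 + 4×1 + 8×2 + 8×0 = 20
B: 18×1 + 4×2 + 8×1 + 8×2 = 50
C: 18×2 + 4×0 + 8×0 + 8×1 = 44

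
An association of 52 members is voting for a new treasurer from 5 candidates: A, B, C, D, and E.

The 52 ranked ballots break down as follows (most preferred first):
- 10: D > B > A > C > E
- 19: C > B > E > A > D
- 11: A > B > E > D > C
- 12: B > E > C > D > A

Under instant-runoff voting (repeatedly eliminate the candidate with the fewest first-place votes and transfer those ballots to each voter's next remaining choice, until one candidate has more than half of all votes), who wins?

B

Round 1: A 11, B 12, C 19, D 10, E 0. E eliminated.
Round 2: A 11, B 12, C 19, D 10. D eliminated.
Round 3: A 11, B 22, C 19. A eliminated.
Round 4: B 33, C 19. B has a majority (≥27).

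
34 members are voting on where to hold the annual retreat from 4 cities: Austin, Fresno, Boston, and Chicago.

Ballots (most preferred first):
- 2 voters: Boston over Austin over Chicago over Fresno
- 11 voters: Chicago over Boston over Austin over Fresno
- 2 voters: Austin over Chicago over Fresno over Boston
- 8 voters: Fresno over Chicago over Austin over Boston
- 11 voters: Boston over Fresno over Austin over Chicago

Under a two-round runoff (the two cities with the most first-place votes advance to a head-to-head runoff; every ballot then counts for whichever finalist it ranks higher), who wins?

Round 1 first-place votes: Austin 2, Fresno 8, Boston 13, Chicago 11. Boston and Chicago advance.
Runoff: Boston is ranked above Chicago on 13 ballots, Chicago above Boston on 21.

Chicago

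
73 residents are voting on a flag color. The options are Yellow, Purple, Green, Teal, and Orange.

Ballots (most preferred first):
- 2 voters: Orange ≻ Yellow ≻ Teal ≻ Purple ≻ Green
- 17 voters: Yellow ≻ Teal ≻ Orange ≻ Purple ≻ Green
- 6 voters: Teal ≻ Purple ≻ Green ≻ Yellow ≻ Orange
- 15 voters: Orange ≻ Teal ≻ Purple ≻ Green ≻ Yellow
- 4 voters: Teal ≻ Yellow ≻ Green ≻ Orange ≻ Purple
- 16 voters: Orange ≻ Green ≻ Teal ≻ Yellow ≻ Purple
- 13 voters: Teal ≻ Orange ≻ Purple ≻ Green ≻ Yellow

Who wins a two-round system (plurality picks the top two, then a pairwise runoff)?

Round 1 first-place votes: Yellow 17, Purple 0, Green 0, Teal 23, Orange 33. Orange and Teal advance.
Runoff: Orange is ranked above Teal on 33 ballots, Teal above Orange on 40.

Teal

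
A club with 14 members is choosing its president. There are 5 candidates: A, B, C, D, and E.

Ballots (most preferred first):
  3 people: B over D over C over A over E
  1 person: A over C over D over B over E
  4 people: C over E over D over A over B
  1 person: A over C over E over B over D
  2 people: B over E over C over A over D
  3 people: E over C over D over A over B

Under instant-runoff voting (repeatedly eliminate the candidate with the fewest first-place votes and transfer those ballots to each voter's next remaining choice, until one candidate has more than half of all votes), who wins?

C

Round 1: A 2, B 5, C 4, D 0, E 3. D eliminated.
Round 2: A 2, B 5, C 4, E 3. A eliminated.
Round 3: B 5, C 6, E 3. E eliminated.
Round 4: B 5, C 9. C has a majority (≥8).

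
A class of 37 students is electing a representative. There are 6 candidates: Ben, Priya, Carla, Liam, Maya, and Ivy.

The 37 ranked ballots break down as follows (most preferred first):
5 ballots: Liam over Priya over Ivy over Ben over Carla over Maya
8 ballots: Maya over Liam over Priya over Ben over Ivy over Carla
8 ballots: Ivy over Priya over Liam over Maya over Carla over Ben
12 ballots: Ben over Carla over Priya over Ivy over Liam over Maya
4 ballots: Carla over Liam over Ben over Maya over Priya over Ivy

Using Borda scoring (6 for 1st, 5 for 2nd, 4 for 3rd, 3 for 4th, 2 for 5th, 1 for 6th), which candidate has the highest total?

Priya

Ben: 5×3 + 8×3 + 8×1 + 12×6 + 4×4 = 135
Priya: 5×5 + 8×4 + 8×5 + 12×4 + 4×2 = 153
Carla: 5×2 + 8×1 + 8×2 + 12×5 + 4×6 = 118
Liam: 5×6 + 8×5 + 8×4 + 12×2 + 4×5 = 146
Maya: 5×1 + 8×6 + 8×3 + 12×1 + 4×3 = 101
Ivy: 5×4 + 8×2 + 8×6 + 12×3 + 4×1 = 124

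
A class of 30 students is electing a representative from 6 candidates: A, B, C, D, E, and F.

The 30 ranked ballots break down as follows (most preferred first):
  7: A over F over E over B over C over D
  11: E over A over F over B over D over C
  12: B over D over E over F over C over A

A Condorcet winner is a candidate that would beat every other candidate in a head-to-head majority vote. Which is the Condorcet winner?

E

E vs A: 23–7
E vs B: 18–12
E vs C: 30–0
E vs D: 18–12
E vs F: 23–7
E beats every other candidate.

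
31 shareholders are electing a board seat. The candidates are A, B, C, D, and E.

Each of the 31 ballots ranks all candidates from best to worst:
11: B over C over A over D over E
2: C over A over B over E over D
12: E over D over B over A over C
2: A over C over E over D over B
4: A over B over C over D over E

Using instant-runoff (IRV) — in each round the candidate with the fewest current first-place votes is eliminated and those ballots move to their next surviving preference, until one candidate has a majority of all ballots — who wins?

B

Round 1: A 6, B 11, C 2, D 0, E 12. D eliminated.
Round 2: A 6, B 11, C 2, E 12. C eliminated.
Round 3: A 8, B 11, E 12. A eliminated.
Round 4: B 17, E 14. B has a majority (≥16).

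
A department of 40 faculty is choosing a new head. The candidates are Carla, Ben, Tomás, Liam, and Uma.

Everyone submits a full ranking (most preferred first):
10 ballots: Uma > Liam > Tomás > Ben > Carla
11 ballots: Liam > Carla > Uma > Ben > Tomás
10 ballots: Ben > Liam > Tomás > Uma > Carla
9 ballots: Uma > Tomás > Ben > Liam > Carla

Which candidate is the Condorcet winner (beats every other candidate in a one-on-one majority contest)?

Liam vs Carla: 40–0
Liam vs Ben: 21–19
Liam vs Tomás: 31–9
Liam vs Uma: 21–19
Liam beats every other candidate.

Liam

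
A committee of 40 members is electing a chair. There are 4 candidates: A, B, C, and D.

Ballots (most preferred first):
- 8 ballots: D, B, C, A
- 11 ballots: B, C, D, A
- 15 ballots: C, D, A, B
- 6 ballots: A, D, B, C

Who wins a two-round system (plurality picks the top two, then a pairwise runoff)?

Round 1 first-place votes: A 6, B 11, C 15, D 8. C and B advance.
Runoff: C is ranked above B on 15 ballots, B above C on 25.

B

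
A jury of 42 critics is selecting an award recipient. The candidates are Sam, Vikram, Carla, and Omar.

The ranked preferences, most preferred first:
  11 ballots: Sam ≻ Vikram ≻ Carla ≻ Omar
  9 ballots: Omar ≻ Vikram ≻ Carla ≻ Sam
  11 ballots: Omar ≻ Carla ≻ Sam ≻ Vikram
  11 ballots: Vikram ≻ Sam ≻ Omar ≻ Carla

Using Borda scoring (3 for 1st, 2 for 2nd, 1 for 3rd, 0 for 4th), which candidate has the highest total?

Sam: 11×3 + 9×0 + 11×1 + 11×2 = 66
Vikram: 11×2 + 9×2 + 11×0 + 11×3 = 73
Carla: 11×1 + 9×1 + 11×2 + 11×0 = 42
Omar: 11×0 + 9×3 + 11×3 + 11×1 = 71

Vikram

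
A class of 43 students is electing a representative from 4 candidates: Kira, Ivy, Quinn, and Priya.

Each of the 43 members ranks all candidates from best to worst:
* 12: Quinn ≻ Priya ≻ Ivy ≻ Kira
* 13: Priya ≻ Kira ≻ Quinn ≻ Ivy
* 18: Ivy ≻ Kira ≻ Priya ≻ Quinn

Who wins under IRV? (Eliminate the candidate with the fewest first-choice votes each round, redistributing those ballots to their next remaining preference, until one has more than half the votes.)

Priya

Round 1: Kira 0, Ivy 18, Quinn 12, Priya 13. Kira eliminated.
Round 2: Ivy 18, Quinn 12, Priya 13. Quinn eliminated.
Round 3: Ivy 18, Priya 25. Priya has a majority (≥22).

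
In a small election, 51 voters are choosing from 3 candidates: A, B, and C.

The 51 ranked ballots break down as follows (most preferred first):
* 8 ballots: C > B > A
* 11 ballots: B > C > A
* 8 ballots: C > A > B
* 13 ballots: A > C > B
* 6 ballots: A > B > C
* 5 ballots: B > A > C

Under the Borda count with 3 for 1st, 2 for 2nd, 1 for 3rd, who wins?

C

A: 8×1 + 11×1 + 8×2 + 13×3 + 6×3 + 5×2 = 102
B: 8×2 + 11×3 + 8×1 + 13×1 + 6×2 + 5×3 = 97
C: 8×3 + 11×2 + 8×3 + 13×2 + 6×1 + 5×1 = 107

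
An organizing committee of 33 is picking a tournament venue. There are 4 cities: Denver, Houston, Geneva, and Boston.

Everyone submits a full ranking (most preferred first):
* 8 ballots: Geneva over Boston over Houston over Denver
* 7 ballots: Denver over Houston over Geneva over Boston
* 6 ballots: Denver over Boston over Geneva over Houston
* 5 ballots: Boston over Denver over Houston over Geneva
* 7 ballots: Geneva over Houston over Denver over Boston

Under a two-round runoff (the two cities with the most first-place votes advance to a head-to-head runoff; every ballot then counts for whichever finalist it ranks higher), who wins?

Round 1 first-place votes: Denver 13, Houston 0, Geneva 15, Boston 5. Geneva and Denver advance.
Runoff: Geneva is ranked above Denver on 15 ballots, Denver above Geneva on 18.

Denver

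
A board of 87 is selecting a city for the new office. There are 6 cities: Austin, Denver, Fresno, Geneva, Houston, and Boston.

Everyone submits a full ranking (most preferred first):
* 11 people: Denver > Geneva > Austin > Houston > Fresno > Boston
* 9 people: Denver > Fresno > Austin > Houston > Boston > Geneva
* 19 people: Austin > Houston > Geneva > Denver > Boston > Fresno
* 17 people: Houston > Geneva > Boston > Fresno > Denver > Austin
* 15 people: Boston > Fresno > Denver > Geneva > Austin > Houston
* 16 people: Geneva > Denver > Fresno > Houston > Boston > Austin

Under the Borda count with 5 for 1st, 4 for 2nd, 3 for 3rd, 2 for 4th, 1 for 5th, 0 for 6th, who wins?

Austin: 11×3 + 9×3 + 19×5 + 17×0 + 15×1 + 16×0 = 170
Denver: 11×5 + 9×5 + 19×2 + 17×1 + 15×3 + 16×4 = 264
Fresno: 11×1 + 9×4 + 19×0 + 17×2 + 15×4 + 16×3 = 189
Geneva: 11×4 + 9×0 + 19×3 + 17×4 + 15×2 + 16×5 = 279
Houston: 11×2 + 9×2 + 19×4 + 17×5 + 15×0 + 16×2 = 233
Boston: 11×0 + 9×1 + 19×1 + 17×3 + 15×5 + 16×1 = 170

Geneva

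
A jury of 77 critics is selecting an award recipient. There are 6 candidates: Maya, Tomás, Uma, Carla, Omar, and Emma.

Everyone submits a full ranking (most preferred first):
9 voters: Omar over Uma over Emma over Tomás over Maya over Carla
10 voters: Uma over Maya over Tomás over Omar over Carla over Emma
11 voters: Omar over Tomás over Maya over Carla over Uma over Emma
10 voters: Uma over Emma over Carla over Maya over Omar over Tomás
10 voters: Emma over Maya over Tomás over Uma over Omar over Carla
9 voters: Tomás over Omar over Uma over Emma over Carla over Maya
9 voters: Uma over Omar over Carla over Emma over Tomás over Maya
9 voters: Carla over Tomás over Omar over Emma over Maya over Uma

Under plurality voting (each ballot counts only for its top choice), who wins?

First-place votes: Maya 0, Tomás 9, Uma 29, Carla 9, Omar 20, Emma 10.

Uma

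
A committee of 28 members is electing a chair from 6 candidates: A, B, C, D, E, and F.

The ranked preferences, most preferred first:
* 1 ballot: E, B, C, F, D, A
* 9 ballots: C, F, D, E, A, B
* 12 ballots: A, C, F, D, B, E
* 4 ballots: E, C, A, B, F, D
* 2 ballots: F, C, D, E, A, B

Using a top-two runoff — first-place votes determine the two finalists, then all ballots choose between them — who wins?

Round 1 first-place votes: A 12, B 0, C 9, D 0, E 5, F 2. A and C advance.
Runoff: A is ranked above C on 12 ballots, C above A on 16.

C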